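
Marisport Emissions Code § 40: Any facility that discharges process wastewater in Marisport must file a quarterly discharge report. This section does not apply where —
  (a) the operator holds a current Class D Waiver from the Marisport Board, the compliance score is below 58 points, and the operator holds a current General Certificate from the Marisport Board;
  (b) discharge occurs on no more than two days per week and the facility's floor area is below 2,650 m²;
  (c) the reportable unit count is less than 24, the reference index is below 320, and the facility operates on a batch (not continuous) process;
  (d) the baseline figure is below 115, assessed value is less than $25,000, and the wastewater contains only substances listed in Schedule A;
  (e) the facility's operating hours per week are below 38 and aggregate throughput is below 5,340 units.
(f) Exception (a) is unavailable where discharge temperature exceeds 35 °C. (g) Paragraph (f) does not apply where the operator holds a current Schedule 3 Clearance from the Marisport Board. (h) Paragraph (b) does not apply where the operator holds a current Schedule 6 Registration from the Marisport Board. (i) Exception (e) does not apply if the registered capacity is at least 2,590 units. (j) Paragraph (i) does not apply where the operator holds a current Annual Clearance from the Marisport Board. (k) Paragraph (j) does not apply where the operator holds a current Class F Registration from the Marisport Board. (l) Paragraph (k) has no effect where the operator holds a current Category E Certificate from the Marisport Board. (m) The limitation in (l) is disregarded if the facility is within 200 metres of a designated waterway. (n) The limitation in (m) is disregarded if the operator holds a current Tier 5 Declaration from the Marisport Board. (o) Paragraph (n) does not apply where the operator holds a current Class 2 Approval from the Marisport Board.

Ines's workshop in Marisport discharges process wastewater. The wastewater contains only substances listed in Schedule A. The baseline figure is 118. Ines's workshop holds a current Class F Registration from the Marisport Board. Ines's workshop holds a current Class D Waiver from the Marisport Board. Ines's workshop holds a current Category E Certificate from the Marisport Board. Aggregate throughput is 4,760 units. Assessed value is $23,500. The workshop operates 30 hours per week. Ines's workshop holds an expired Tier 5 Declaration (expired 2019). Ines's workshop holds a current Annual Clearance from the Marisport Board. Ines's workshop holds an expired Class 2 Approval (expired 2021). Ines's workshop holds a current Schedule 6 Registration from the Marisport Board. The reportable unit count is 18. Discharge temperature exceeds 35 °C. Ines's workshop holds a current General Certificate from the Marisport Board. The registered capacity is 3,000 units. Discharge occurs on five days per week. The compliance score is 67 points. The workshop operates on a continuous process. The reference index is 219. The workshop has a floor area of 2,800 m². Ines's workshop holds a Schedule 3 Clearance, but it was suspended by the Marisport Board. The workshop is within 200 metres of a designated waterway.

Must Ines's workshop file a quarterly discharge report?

Yes — Ines's workshop must file a quarterly discharge report.

Exception (a) does not apply: the compliance score is 67 points, not below 58 points.
Exception (b) requires that discharge occurs on no more than two days per week; but discharge occurs on five days per week, so (b) is unavailable.
Exception (c) does not apply: the facility operates on a continuous process.
Exception (d) does not apply: the baseline figure is 118, not below 115.
All of (e)'s requirements are met (the facility's operating hours per week are 30, below the 38 limit; aggregate throughput is 4,760 units, below the 5,340 units limit). However, paragraphs (i)–(o) must be considered: (i) operates against (e): the registered capacity is 3,000 units, meeting the 2,590 units threshold. (j) is engaged (a current Annual Clearance is held), but yields to (k): (k) operates against (j): a current Class F Registration is held. (l) applies (a current Category E Certificate is held), but is set aside by (m): (m) operates against (l): the workshop is within 200 m of a designated waterway. (n) is inapplicable (the Tier 5 Declaration is not current), so (m) stands. (e) is therefore removed.
Every exception is unavailable, so the rule governs.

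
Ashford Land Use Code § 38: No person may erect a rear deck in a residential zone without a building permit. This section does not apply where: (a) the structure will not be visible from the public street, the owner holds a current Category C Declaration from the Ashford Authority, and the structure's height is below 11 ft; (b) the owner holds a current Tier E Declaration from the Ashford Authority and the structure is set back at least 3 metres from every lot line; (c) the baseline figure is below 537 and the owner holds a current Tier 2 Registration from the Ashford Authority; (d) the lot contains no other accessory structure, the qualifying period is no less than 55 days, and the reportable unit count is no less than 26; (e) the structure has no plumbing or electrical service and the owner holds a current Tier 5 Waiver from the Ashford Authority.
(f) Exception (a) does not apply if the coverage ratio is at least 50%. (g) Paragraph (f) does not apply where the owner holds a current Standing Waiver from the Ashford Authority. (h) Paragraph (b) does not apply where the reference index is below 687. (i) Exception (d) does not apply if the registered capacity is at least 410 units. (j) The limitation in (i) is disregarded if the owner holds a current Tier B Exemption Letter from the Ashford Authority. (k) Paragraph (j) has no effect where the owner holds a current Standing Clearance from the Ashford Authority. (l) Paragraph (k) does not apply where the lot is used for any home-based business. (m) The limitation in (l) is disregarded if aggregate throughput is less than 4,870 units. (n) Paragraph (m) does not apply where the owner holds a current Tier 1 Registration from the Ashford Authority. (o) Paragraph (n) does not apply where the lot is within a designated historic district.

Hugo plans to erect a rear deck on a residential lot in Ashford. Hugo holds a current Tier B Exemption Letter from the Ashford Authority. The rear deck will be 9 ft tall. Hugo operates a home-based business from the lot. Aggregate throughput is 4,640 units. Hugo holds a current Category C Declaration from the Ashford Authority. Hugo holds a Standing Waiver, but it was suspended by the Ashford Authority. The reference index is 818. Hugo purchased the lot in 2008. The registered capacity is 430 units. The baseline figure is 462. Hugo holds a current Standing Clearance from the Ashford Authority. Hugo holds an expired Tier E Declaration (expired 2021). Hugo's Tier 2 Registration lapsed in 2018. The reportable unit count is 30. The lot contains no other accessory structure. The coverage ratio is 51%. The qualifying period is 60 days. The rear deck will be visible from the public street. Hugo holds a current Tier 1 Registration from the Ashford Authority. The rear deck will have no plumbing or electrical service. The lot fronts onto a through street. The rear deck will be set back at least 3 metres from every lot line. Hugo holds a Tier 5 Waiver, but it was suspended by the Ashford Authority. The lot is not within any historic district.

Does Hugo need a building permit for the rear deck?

No — exception (d) applies; Hugo does not need a building permit.

Exception (a) does not apply: the structure will be visible from the street.
Exception (b) fails — there is no Tier E Declaration in force.
Exception (c) requires that the owner holds a current Tier 2 Registration from the Ashford Authority; but there is no Tier 2 Registration in force, so (c) is unavailable.
All of (d)'s requirements are met (the lot has no other accessory structure; the qualifying period is 60 days, meeting the 55 days threshold; the reportable unit count is 30, meeting the 26 threshold). Under paragraphs (i)–(o): (i) applies (the registered capacity is 430 units, meeting the 410 units threshold), but is overridden by (j): (j) operates against (i): a current Tier B Exemption Letter is held. (k) would limit (j) — a current Standing Clearance is held — but (l) sets (k) aside: (l) operates against (k): a home-based business operates on the lot. (m) operates (aggregate throughput is 4,640 units, less than the 4,870 units limit), but is set aside by (n): (n) operates against (m): a current Tier 1 Registration is held. (o), which would lift (n), is not triggered — the lot is not in a historic district. Exception (d) stands.
Exception (e) requires that the owner holds a current Tier 5 Waiver from the Ashford Authority; but no current Tier 5 Waiver is held, so (e) is unavailable.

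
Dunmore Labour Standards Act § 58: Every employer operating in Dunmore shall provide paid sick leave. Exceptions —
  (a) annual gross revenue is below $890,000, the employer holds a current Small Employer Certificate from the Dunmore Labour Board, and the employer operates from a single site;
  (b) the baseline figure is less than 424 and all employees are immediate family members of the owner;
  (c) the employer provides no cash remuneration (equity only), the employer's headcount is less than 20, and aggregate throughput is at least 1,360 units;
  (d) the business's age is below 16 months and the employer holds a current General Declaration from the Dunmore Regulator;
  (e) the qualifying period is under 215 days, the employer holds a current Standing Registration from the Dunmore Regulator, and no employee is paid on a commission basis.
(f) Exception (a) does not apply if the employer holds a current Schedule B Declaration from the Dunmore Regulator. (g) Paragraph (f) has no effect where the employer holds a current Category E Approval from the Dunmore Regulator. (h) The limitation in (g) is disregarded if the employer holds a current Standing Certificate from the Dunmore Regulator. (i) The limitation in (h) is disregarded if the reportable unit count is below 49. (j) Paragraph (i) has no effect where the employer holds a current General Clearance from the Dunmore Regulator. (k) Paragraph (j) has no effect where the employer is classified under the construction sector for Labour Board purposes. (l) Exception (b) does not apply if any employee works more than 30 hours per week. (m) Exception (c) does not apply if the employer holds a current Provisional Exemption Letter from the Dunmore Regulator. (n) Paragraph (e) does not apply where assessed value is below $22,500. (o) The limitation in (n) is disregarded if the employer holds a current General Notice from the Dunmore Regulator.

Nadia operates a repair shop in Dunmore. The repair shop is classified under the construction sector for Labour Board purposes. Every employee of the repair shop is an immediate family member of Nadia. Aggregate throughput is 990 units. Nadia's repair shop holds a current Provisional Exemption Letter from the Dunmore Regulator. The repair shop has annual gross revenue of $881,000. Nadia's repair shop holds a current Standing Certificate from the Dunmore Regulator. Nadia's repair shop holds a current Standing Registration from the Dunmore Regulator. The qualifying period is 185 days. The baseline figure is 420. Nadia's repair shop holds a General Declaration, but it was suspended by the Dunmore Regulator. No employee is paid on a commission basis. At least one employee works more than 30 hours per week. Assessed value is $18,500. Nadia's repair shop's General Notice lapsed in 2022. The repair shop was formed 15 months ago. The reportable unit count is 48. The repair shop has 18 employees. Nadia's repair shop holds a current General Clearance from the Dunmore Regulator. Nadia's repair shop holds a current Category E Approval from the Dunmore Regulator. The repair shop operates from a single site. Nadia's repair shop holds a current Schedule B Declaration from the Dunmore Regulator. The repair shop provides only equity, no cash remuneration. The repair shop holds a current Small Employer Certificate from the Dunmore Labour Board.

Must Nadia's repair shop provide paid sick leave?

No — exception (a) applies; Nadia's repair shop is not required to provide paid sick leave.

Exception (a)'s conditions are all satisfied: annual gross revenue is $881,000, below the $890,000 limit; a current Small Employer Certificate is held; the employer operates from a single site. Considering the limiting provisions: (f) would limit (a) — a current Schedule B Declaration is held — but (g) sets (f) aside: (g) operates against (f): a current Category E Approval is held. (h) would limit (g) — a current Standing Certificate is held — but (i) sets (h) aside: (i) operates against (h): the reportable unit count is 48, below the 49 limit. (j) would limit (i) — a current General Clearance is held — but (k) sets (j) aside: (k) is engaged — the repair shop is classified under the construction sector. So (a) applies.
Exception (b) is satisfied on its face — the baseline figure is 420, less than the 424 limit; every employee is an immediate family member. However, paragraph (l) must be considered: (l) operates against (b): at least one employee exceeds 30 hours/week. So (b) is unavailable.
Exception (c) does not apply: aggregate throughput is 990 units, short of 1,360 units.
Exception (d) requires that the employer holds a current General Declaration from the Dunmore Regulator; but no current General Declaration is held, so (d) is unavailable.
Exception (e)'s conditions are all satisfied: the qualifying period is 185 days, under the 215 days limit; a current Standing Registration is held; no employee is paid on commission. But applying paragraphs (n)–(o): (n) operates against (e): assessed value is $18,500, below the $22,500 limit. (o), which would lift (n), is inapplicable — there is no General Notice in force. Exception (e) does not apply.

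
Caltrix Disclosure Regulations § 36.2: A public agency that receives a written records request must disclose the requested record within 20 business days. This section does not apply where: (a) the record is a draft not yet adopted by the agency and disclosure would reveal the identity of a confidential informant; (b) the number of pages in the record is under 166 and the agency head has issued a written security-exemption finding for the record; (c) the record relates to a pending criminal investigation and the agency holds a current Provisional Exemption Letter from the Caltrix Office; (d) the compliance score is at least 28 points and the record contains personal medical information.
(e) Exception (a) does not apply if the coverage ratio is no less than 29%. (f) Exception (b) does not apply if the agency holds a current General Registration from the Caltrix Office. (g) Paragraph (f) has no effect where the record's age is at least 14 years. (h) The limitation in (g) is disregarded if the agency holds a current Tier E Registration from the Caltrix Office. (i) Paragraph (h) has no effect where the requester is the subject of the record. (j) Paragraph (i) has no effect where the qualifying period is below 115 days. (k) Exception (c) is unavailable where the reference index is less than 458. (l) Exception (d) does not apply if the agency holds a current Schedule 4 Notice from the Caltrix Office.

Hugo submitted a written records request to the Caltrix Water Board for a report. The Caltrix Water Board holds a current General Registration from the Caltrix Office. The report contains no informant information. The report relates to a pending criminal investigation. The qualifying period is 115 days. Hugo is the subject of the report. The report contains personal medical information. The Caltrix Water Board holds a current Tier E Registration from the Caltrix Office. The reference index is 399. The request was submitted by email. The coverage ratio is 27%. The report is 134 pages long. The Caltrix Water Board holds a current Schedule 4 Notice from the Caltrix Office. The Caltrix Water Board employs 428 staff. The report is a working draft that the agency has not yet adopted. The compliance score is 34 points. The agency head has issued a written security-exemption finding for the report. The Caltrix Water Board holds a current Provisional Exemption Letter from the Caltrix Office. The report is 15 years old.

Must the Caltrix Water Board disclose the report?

Exception (a) fails — the report contains no informant information.
All of (b)'s requirements are met (the number of pages in the record is 134, under the 166 limit; a written security-exemption finding has been issued). Applying paragraphs (f)–(j): (f) applies (a current General Registration is held), but is displaced by (g): (g) operates against (f): the record's age is 15 years, meeting the 14 years threshold. (h) would limit (g) — a current Tier E Registration is held — but (i) sets (h) aside: (i) applies — Hugo is the subject of the report. (j), which would lift (i), is not engaged — the qualifying period is 115 days, not below 115 days. (b) remains available.
Exception (c)'s conditions are all satisfied: the report relates to a pending investigation; a current Provisional Exemption Letter is held. However, paragraph (k) must be considered: (k) operates — the reference index is 399, less than the 458 limit. (c) is therefore removed.
All of (d)'s requirements are met (the compliance score is 34 points, meeting the 28 points threshold; the report contains personal medical information). But applying paragraph (l): (l) operates — a current Schedule 4 Notice is held. (d) is therefore removed.

No — exception (b) applies; the Caltrix Water Board is not required to disclose the report.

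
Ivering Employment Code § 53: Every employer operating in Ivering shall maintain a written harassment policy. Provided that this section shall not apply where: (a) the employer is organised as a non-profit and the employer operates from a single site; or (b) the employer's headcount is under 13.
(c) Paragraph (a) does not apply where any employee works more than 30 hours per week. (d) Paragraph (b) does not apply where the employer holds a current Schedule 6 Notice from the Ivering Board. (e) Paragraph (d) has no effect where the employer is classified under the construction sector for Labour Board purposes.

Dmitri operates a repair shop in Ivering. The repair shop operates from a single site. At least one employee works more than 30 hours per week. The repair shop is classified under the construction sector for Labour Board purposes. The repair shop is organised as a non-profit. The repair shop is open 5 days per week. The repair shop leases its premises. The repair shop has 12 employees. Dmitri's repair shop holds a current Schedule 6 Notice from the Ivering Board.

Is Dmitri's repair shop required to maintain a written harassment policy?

Exception (a) is satisfied on its face — the employer is a non-profit; the employer operates from a single site. However, paragraph (c) must be considered: (c) operates against (a): at least one employee exceeds 30 hours/week. Exception (a) does not apply.
All of (b)'s requirements are met (the employer's headcount is 12, under the 13 limit). Under paragraphs (d)–(e): (d) is triggered (a current Schedule 6 Notice is held), but is set aside by (e): (e) is triggered — the repair shop is classified under the construction sector. Exception (b) stands.

No — exception (b) applies; Dmitri's repair shop is not required to maintain a written harassment policy.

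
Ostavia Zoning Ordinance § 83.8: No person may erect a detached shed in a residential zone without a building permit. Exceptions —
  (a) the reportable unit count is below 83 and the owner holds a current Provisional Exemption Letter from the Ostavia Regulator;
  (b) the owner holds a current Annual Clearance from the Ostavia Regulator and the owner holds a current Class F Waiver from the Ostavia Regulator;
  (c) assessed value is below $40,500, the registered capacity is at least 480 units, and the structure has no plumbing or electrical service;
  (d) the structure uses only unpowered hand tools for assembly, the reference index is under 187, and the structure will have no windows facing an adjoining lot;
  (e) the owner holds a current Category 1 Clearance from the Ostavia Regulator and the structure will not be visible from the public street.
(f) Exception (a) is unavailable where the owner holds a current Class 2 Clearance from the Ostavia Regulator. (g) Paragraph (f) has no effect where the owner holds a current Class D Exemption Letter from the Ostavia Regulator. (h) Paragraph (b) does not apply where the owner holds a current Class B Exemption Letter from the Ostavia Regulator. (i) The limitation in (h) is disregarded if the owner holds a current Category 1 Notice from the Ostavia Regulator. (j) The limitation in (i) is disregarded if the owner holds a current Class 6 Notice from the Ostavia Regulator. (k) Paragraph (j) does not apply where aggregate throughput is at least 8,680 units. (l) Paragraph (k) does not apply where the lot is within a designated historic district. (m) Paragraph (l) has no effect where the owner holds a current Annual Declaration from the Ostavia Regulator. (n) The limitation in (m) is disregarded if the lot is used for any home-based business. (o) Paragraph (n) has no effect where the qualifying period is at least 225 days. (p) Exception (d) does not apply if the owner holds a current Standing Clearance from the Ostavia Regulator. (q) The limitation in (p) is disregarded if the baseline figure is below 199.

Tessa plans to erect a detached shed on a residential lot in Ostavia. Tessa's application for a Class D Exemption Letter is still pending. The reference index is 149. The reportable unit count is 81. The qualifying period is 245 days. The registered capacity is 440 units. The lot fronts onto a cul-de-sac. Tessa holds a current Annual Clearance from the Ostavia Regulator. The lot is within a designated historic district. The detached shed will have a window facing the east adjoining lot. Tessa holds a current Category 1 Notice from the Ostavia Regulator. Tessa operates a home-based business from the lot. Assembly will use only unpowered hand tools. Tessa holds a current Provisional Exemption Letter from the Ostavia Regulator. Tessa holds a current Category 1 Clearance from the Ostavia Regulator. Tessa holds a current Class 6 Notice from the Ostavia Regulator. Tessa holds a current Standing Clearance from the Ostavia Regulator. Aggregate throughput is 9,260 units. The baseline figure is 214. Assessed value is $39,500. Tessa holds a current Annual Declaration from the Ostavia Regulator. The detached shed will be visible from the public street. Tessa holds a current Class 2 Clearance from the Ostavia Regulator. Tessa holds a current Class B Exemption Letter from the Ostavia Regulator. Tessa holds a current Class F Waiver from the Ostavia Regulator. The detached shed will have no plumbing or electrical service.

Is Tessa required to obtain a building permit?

No — exception (b) applies; Tessa does not need a building permit.

Exception (a) is satisfied on its face — the reportable unit count is 81, below the 83 limit; a current Provisional Exemption Letter is held. Turning to paragraphs (f)–(g): (f) operates against (a): a current Class 2 Clearance is held. (g), which would lift (f), is not engaged — the Class D Exemption Letter is not current. So (a) is unavailable.
All of (b)'s requirements are met (a current Annual Clearance is held; a current Class F Waiver is held). As to paragraphs (h)–(o): (h) would limit (b) — a current Class B Exemption Letter is held — but (i) sets (h) aside: (i) operates against (h): a current Category 1 Notice is held. (j) is engaged (a current Class 6 Notice is held), but is itself disapplied by (k): (k) operates against (j): aggregate throughput is 9,260 units, meeting the 8,680 units threshold. (l) would limit (k) — the lot is in a historic district — but (m) sets (l) aside: (m) is triggered — a current Annual Declaration is held. (n) is triggered (a home-based business operates on the lot), but is set aside by (o): (o) operates against (n): the qualifying period is 245 days, meeting the 225 days threshold. Exception (b) stands.
Exception (c) requires that the registered capacity is at least 480 units; but the registered capacity is 440 units, short of 480 units, so (c) is unavailable.
Exception (d) requires that the structure will have no windows facing an adjoining lot; but a window faces an adjoining lot, so (d) is unavailable.
Exception (e) does not apply: the structure will be visible from the street.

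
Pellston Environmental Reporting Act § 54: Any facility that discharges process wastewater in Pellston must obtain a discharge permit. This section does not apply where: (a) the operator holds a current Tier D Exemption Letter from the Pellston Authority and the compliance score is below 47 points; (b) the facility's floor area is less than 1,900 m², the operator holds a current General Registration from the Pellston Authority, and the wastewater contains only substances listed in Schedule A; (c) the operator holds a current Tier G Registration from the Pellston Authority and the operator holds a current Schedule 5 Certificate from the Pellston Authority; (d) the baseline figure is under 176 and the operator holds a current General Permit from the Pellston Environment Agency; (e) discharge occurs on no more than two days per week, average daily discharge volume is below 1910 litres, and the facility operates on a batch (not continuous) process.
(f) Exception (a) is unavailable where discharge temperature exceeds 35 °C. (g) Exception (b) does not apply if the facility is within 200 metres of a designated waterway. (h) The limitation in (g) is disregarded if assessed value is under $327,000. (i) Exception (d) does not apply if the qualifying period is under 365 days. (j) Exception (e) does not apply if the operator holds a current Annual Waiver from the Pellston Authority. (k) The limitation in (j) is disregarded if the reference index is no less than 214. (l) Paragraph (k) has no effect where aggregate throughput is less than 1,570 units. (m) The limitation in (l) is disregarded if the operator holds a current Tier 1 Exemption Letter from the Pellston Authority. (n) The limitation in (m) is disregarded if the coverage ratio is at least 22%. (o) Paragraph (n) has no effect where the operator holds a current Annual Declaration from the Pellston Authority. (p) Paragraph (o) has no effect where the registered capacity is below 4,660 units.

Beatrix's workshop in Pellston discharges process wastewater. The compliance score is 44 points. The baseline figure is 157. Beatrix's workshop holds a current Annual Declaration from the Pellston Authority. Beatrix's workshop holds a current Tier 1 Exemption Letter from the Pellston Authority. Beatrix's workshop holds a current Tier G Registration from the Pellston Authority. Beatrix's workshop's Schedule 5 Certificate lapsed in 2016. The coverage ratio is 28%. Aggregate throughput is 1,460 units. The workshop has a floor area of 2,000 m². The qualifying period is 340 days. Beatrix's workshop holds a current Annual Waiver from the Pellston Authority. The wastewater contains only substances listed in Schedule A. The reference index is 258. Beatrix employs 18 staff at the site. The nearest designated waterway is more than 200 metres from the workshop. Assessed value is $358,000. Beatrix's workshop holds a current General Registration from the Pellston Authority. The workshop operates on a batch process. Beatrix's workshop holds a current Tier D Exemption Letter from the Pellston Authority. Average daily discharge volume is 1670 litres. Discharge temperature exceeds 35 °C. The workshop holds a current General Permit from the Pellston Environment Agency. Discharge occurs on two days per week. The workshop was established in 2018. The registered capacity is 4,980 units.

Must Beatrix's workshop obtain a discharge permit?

Exception (a) is satisfied on its face — a current Tier D Exemption Letter is held; the compliance score is 44 points, below the 47 points limit. However, paragraph (f) must be considered: (f) is engaged — discharge temperature exceeds 35 °C. So (a) is unavailable.
Exception (b) requires that the facility's floor area is less than 1,900 m²; but the facility's floor area is 2,000 m², not less than 1,900 m², so (b) is unavailable.
Exception (c) does not apply: there is no Schedule 5 Certificate in force.
Exception (d): the baseline figure is 157, under the 176 limit; a current General Permit is held — every condition holds. But: (i) is engaged — the qualifying period is 340 days, under the 365 days limit. So (d) is unavailable.
Exception (e) is satisfied on its face — discharge occurs on no more than two days per week; average daily discharge volume is 1670 litres, below the 1910 litres limit; the facility operates on a batch process. Under paragraphs (j)–(p): (j) applies (a current Annual Waiver is held), but is set aside by (k): (k) operates against (j): the reference index is 258, meeting the 214 threshold. (l) is triggered (aggregate throughput is 1,460 units, less than the 1,570 units limit), but is displaced by (m): (m) operates — a current Tier 1 Exemption Letter is held. (n) would limit (m) — the coverage ratio is 28%, meeting the 22% threshold — but (o) sets (n) aside: (o) operates against (n): a current Annual Declaration is held. (p), which would lift (o), does not operate here — the registered capacity is 4,980 units, not below 4,660 units. Exception (e) stands.

No — exception (e) applies; Beatrix's workshop is not required to obtain a discharge permit.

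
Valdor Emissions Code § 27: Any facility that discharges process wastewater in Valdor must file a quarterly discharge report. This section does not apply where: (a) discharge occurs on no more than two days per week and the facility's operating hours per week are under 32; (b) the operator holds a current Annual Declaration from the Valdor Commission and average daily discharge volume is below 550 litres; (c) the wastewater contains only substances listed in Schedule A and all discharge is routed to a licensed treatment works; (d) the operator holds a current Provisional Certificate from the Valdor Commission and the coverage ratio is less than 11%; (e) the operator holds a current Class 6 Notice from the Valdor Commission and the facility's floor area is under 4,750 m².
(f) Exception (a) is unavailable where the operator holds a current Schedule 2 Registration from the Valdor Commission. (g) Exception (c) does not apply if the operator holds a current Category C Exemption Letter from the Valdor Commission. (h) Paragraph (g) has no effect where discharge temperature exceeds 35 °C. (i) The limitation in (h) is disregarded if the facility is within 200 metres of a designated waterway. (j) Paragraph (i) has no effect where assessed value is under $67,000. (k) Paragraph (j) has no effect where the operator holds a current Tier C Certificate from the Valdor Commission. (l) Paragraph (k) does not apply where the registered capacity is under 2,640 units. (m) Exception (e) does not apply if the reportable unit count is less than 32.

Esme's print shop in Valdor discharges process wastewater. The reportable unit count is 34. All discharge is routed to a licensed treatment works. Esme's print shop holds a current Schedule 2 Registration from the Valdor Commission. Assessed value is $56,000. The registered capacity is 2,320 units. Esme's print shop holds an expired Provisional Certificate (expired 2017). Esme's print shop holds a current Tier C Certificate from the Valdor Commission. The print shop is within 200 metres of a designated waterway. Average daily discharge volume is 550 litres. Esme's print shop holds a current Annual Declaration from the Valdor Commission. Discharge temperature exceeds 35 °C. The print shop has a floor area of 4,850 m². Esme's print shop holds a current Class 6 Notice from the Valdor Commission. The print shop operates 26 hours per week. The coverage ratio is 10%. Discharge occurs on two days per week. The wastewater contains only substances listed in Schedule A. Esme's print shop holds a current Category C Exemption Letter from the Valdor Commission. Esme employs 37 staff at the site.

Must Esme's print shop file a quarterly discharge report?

No — exception (c) applies; Esme's print shop is not required to file a quarterly discharge report.

Exception (a): discharge occurs on no more than two days per week; the facility's operating hours per week are 26, under the 32 limit — every condition holds. Turning to paragraph (f): (f) operates against (a): a current Schedule 2 Registration is held. So (a) is unavailable.
Exception (b) fails — average daily discharge volume is 550 litres, not below 550 litres.
All of (c)'s requirements are met (the wastewater is Schedule-A-only; discharge is routed to a licensed treatment works). As to paragraphs (g)–(l): (g) applies (a current Category C Exemption Letter is held), but is displaced by (h): (h) operates against (g): discharge temperature exceeds 35 °C. (i) would limit (h) — the print shop is within 200 m of a designated waterway — but (j) sets (i) aside: (j) operates against (i): assessed value is $56,000, under the $67,000 limit. (k) would limit (j) — a current Tier C Certificate is held — but (l) sets (k) aside: (l) operates against (k): the registered capacity is 2,320 units, under the 2,640 units limit. So (c) applies.
Exception (d) does not apply: no current Provisional Certificate is held.
Exception (e) fails — the facility's floor area is 4,850 m², not under 4,750 m².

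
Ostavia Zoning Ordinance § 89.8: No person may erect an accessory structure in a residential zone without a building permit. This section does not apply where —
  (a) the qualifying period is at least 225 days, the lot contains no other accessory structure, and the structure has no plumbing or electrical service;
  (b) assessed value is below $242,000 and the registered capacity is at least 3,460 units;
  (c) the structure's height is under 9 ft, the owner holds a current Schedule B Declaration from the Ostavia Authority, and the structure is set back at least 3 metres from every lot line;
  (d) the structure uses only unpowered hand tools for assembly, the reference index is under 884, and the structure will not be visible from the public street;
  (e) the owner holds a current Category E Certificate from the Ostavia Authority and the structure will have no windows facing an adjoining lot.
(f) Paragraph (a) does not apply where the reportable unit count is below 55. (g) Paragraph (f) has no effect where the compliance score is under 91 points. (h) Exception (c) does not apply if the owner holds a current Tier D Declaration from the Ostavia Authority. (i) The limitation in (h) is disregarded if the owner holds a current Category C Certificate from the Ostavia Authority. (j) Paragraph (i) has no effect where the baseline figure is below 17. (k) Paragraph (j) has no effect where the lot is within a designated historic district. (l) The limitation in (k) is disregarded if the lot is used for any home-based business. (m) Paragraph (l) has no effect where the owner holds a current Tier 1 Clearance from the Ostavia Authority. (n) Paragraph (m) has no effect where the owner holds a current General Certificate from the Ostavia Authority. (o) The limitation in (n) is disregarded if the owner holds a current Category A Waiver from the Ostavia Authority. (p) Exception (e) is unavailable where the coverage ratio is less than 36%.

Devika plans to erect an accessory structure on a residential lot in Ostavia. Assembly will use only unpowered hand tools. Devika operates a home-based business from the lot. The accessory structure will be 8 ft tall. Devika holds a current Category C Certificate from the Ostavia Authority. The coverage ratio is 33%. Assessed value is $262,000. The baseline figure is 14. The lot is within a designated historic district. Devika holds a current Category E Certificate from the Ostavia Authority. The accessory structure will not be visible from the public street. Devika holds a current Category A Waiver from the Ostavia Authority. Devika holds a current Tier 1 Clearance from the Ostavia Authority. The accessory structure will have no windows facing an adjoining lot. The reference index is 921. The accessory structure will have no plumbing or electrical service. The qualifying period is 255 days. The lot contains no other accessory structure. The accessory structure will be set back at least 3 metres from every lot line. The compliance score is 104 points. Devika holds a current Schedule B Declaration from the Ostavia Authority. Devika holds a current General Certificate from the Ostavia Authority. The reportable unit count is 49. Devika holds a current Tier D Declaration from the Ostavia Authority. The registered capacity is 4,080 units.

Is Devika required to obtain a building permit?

No — exception (c) applies; Devika does not need a building permit.

Exception (a)'s conditions are all satisfied: the qualifying period is 255 days, meeting the 225 days threshold; the lot has no other accessory structure; there is no plumbing or electrical service. But applying paragraphs (f)–(g): (f) operates — the reportable unit count is 49, below the 55 limit. (g), which would lift (f), does not operate here — the compliance score is 104 points, not under 91 points. Exception (a) does not apply.
Exception (b) does not apply: assessed value is $262,000, not below $242,000.
Exception (c)'s conditions are all satisfied: the structure's height is 8 ft, under the 9 ft limit; a current Schedule B Declaration is held; the setback is at least 3 m on every side. As to paragraphs (h)–(o): (h) would limit (c) — a current Tier D Declaration is held — but (i) sets (h) aside: (i) operates against (h): a current Category C Certificate is held. (j) would limit (i) — the baseline figure is 14, below the 17 limit — but (k) sets (j) aside: (k) operates — the lot is in a historic district. (l) is engaged (a home-based business operates on the lot), but is set aside by (m): (m) is triggered — a current Tier 1 Clearance is held. (n) operates (a current General Certificate is held), but is set aside by (o): (o) operates against (n): a current Category A Waiver is held. Exception (c) stands.
Exception (d) requires that the reference index is under 884; but the reference index is 921, not under 884, so (d) is unavailable.
Exception (e)'s conditions are all satisfied: a current Category E Certificate is held; no windows face an adjoining lot. But applying paragraph (p): (p) operates — the coverage ratio is 33%, less than the 36% limit. Exception (e) does not apply.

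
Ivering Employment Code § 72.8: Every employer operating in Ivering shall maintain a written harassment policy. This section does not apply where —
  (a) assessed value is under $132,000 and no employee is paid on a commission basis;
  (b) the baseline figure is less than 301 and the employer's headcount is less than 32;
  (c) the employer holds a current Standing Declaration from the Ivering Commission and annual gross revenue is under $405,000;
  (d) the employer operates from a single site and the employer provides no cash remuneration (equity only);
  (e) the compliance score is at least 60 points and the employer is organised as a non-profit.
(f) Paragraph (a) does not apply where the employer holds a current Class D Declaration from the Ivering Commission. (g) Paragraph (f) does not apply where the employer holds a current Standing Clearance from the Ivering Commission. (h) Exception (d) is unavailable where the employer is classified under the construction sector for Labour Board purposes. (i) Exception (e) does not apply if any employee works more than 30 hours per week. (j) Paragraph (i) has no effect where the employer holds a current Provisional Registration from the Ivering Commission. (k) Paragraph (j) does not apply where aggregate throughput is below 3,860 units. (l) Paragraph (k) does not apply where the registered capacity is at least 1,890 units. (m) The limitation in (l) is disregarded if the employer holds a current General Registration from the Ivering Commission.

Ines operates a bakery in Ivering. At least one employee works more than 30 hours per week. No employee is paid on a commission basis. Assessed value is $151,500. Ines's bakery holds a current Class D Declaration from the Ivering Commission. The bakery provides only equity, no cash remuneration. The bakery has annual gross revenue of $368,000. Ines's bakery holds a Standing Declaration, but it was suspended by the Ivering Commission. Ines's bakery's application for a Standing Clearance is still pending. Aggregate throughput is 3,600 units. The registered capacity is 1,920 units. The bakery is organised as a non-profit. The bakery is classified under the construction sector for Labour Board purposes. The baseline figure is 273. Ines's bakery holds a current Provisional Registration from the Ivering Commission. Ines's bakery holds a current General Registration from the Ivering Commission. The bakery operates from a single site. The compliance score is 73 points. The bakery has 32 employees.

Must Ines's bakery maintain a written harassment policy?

Yes — Ines's bakery must maintain a written harassment policy.

Exception (a) fails — assessed value is $151,500, not under $132,000.
Exception (b) does not apply: the employer's headcount is 32, not less than 32.
Exception (c) fails — no current Standing Declaration is held.
Exception (d): the employer operates from a single site; remuneration is equity-only — every condition holds. But: (h) operates against (d): the bakery is classified under the construction sector. Exception (d) does not apply.
Exception (e) is satisfied on its face — the compliance score is 73 points, meeting the 60 points threshold; the employer is a non-profit. But applying paragraphs (i)–(m): (i) operates against (e): at least one employee exceeds 30 hours/week. (j) applies (a current Provisional Registration is held), but is set aside by (k): (k) operates against (j): aggregate throughput is 3,600 units, below the 3,860 units limit. (l) is triggered (the registered capacity is 1,920 units, meeting the 1,890 units threshold), but is itself disapplied by (m): (m) operates against (l): a current General Registration is held. Exception (e) does not apply.
No exception displaces § 72.8.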